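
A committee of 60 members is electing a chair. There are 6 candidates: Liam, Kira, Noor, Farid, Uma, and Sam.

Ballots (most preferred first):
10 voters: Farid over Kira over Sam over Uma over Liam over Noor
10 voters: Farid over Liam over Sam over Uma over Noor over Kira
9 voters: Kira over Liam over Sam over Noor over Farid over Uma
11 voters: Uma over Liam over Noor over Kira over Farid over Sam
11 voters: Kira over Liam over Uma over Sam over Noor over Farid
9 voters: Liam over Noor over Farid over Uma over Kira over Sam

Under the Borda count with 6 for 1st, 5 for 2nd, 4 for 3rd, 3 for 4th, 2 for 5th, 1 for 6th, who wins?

Liam

Liam: 10×2 + 10×5 + 9×5 + 11×5 + 11×5 + 9×6 = 279
Kira: 10×5 + 10×1 + 9×6 + 11×3 + 11×6 + 9×2 = 231
Noor: 10×1 + 10×2 + 9×3 + 11×4 + 11×2 + 9×5 = 168
Farid: 10×6 + 10×6 + 9×2 + 11×2 + 11×1 + 9×4 = 207
Uma: 10×3 + 10×3 + 9×1 + 11×6 + 11×4 + 9×3 = 206
Sam: 10×4 + 10×4 + 9×4 + 11×1 + 11×3 + 9×1 = 169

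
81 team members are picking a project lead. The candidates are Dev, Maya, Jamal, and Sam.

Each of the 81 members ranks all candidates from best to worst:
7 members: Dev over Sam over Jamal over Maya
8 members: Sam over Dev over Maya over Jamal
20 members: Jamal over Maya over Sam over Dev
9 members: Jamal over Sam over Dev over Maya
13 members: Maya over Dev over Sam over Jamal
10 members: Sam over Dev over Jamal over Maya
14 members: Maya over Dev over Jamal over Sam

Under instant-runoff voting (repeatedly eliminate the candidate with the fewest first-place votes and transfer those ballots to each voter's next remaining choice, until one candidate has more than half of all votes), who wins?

Jamal

Round 1: Dev 7, Maya 27, Jamal 29, Sam 18. Dev eliminated.
Round 2: Maya 27, Jamal 29, Sam 25. Sam eliminated.
Round 3: Maya 35, Jamal 46. Jamal has a majority (≥41).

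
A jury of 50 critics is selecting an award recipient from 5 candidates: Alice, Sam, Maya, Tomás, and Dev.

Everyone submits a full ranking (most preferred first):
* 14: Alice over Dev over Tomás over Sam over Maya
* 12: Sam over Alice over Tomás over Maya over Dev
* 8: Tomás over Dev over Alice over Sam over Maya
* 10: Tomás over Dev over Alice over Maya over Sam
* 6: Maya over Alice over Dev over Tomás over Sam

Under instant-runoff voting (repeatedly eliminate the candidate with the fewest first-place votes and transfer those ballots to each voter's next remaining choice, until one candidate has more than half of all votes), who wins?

Round 1: Alice 14, Sam 12, Maya 6, Tomás 18, Dev 0. Dev eliminated.
Round 2: Alice 14, Sam 12, Maya 6, Tomás 18. Maya eliminated.
Round 3: Alice 20, Sam 12, Tomás 18. Sam eliminated.
Round 4: Alice 32, Tomás 18. Alice has a majority (≥26).

Alice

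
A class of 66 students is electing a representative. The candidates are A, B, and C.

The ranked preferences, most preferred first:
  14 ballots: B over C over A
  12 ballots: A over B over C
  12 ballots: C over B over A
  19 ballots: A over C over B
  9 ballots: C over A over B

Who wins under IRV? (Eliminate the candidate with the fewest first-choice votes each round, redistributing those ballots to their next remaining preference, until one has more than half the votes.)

C

Round 1: A 31, B 14, C 21. B eliminated.
Round 2: A 31, C 35. C has a majority (≥34).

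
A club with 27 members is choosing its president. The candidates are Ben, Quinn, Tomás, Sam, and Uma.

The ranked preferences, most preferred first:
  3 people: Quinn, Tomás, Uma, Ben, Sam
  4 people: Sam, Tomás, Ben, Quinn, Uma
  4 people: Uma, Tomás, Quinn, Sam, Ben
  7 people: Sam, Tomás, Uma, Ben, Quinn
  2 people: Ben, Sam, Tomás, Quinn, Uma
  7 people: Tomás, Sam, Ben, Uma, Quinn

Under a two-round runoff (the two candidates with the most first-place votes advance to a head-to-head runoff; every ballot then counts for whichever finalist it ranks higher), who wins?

Tomás

Round 1 first-place votes: Ben 2, Quinn 3, Tomás 7, Sam 11, Uma 4. Sam and Tomás advance.
Runoff: Sam is ranked above Tomás on 13 ballots, Tomás above Sam on 14.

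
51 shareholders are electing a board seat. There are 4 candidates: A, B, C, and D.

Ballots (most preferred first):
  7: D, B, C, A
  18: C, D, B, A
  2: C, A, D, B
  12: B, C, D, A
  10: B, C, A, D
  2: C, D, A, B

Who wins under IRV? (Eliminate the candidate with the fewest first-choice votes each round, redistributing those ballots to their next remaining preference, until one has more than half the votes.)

B

Round 1: A 0, B 22, C 22, D 7. A eliminated.
Round 2: B 22, C 22, D 7. D eliminated.
Round 3: B 29, C 22. B has a majority (≥26).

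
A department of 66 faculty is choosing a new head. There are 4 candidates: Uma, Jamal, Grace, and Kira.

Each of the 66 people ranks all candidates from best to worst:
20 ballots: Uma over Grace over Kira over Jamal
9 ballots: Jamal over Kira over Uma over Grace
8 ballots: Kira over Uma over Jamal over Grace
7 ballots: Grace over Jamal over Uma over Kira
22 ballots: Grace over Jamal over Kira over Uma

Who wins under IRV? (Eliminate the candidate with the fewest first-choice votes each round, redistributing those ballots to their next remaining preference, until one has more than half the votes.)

Uma

Round 1: Uma 20, Jamal 9, Grace 29, Kira 8. Kira eliminated.
Round 2: Uma 28, Jamal 9, Grace 29. Jamal eliminated.
Round 3: Uma 37, Grace 29. Uma has a majority (≥34).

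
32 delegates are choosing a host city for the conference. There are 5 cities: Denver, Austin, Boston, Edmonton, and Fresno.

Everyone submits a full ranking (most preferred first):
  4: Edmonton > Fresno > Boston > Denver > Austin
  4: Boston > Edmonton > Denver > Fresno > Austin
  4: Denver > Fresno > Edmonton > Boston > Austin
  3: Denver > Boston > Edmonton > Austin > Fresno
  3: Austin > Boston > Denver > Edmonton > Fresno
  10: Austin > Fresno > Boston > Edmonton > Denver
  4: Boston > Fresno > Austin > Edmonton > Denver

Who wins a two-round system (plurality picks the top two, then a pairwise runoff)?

Round 1 first-place votes: Denver 7, Austin 13, Boston 8, Edmonton 4, Fresno 0. Austin and Boston advance.
Runoff: Austin is ranked above Boston on 13 ballots, Boston above Austin on 19.

Boston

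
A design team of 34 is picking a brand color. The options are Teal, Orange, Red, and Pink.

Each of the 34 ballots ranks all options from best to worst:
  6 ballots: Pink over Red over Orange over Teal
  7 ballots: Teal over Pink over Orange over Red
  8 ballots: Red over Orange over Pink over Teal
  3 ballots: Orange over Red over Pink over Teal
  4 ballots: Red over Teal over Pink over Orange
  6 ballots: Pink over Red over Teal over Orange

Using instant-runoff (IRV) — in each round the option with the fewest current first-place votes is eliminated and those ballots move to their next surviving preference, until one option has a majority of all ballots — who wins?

Round 1: Teal 7, Orange 3, Red 12, Pink 12. Orange eliminated.
Round 2: Teal 7, Red 15, Pink 12. Teal eliminated.
Round 3: Red 15, Pink 19. Pink has a majority (≥18).

Pink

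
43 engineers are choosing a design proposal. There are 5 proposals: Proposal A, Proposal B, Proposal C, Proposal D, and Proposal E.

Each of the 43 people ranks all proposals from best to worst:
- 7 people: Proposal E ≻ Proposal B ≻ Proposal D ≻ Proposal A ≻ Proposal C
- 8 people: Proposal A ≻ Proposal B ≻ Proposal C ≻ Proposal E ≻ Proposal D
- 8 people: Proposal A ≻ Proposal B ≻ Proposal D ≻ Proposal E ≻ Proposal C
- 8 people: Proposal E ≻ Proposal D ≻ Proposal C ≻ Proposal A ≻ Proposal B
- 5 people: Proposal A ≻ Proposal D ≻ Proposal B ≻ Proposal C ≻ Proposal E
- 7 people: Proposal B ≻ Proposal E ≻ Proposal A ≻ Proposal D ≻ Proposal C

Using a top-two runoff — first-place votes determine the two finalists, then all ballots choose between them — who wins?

Proposal E

Round 1 first-place votes: Proposal A 21, Proposal B 7, Proposal C 0, Proposal D 0, Proposal E 15. Proposal A and Proposal E advance.
Runoff: Proposal A is ranked above Proposal E on 21 ballots, Proposal E above Proposal A on 22.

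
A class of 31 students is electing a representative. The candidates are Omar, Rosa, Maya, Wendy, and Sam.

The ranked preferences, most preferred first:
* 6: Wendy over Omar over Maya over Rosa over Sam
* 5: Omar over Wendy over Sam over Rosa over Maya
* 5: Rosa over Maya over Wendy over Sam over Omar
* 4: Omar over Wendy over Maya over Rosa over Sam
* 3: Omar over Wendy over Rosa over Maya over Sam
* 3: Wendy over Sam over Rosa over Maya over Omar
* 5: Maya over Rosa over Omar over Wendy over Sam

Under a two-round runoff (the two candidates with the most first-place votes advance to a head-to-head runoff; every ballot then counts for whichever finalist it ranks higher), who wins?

Round 1 first-place votes: Omar 12, Rosa 5, Maya 5, Wendy 9, Sam 0. Omar and Wendy advance.
Runoff: Omar is ranked above Wendy on 17 ballots, Wendy above Omar on 14.

Omar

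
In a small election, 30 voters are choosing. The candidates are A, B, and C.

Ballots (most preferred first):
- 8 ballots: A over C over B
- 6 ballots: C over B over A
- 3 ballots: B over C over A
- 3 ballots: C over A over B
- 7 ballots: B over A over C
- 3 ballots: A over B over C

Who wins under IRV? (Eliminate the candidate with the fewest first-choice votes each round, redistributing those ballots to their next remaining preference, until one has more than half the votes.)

B

Round 1: A 11, B 10, C 9. C eliminated.
Round 2: A 14, B 16. B has a majority (≥16).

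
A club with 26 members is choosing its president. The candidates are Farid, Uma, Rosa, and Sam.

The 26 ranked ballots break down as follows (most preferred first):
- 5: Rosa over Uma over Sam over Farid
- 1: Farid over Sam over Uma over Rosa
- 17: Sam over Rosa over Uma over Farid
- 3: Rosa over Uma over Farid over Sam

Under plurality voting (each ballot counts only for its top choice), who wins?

Sam

First-place votes: Farid 1, Uma 0, Rosa 8, Sam 17.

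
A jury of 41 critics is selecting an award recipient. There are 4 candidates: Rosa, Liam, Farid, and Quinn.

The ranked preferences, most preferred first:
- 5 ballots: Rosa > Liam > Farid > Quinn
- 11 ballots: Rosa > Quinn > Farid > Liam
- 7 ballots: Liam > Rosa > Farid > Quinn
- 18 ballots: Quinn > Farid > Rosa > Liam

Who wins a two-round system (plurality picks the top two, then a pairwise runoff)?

Rosa

Round 1 first-place votes: Rosa 16, Liam 7, Farid 0, Quinn 18. Quinn and Rosa advance.
Runoff: Quinn is ranked above Rosa on 18 ballots, Rosa above Quinn on 23.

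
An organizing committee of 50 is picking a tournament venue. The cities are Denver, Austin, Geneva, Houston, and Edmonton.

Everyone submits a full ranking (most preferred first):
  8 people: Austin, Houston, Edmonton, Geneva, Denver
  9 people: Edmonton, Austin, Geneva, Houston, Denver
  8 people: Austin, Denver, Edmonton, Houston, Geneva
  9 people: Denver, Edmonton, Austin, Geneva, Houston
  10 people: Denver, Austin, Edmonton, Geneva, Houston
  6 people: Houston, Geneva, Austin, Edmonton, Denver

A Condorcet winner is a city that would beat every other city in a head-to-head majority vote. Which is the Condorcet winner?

Austin

Austin vs Denver: 31–19
Austin vs Geneva: 44–6
Austin vs Houston: 44–6
Austin vs Edmonton: 32–18
Austin beats every other city.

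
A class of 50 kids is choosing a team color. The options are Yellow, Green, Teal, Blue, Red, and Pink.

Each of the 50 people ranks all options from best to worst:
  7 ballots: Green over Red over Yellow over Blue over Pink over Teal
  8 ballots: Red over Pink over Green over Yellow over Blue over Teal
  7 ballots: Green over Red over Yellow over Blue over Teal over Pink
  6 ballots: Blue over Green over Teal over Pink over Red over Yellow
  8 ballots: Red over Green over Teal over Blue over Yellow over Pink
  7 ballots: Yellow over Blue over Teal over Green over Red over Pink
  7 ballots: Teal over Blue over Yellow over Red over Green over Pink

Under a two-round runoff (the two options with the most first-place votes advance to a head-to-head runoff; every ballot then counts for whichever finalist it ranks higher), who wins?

Green

Round 1 first-place votes: Yellow 7, Green 14, Teal 7, Blue 6, Red 16, Pink 0. Red and Green advance.
Runoff: Red is ranked above Green on 23 ballots, Green above Red on 27.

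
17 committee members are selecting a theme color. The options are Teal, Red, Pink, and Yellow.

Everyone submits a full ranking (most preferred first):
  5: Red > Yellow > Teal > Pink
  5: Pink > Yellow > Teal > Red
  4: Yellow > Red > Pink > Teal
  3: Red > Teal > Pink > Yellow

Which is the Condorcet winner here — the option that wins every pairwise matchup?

Yellow

Yellow vs Teal: 14–3
Yellow vs Red: 9–8
Yellow vs Pink: 9–8
Yellow beats every other option.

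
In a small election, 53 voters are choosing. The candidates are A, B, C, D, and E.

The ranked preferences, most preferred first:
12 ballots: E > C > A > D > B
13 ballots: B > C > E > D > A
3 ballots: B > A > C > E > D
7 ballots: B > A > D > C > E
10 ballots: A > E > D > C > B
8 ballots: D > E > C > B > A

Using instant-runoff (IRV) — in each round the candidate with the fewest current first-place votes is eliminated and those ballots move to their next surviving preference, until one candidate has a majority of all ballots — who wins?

Round 1: A 10, B 23, C 0, D 8, E 12. C eliminated.
Round 2: A 10, B 23, D 8, E 12. D eliminated.
Round 3: A 10, B 23, E 20. A eliminated.
Round 4: B 23, E 30. E has a majority (≥27).

E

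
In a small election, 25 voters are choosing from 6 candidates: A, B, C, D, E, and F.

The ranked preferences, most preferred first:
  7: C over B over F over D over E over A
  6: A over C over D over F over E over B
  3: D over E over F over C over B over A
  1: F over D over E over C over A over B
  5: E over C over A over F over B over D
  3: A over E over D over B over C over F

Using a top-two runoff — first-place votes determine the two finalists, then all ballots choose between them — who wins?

C

Round 1 first-place votes: A 9, B 0, C 7, D 3, E 5, F 1. A and C advance.
Runoff: A is ranked above C on 9 ballots, C above A on 16.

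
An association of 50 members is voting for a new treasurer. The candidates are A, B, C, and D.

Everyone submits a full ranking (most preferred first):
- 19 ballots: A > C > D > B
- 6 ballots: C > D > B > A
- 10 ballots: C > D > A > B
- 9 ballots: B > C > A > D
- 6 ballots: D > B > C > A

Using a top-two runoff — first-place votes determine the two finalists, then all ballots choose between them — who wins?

Round 1 first-place votes: A 19, B 9, C 16, D 6. A and C advance.
Runoff: A is ranked above C on 19 ballots, C above A on 31.

C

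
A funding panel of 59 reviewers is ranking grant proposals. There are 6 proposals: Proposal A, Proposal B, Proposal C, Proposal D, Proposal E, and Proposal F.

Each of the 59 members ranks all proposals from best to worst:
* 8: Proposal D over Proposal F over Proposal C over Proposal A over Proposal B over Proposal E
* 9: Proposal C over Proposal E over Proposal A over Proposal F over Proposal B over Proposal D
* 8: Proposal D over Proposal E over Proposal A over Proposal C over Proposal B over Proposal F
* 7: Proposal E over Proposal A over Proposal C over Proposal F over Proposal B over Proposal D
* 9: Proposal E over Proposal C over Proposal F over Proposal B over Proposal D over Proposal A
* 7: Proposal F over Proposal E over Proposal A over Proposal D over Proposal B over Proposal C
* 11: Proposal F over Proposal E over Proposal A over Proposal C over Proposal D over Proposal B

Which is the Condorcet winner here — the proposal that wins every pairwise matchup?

Proposal E vs Proposal A: 51–8
Proposal E vs Proposal B: 51–8
Proposal E vs Proposal C: 42–17
Proposal E vs Proposal D: 43–16
Proposal E vs Proposal F: 33–26
Proposal E beats every other proposal.

Proposal E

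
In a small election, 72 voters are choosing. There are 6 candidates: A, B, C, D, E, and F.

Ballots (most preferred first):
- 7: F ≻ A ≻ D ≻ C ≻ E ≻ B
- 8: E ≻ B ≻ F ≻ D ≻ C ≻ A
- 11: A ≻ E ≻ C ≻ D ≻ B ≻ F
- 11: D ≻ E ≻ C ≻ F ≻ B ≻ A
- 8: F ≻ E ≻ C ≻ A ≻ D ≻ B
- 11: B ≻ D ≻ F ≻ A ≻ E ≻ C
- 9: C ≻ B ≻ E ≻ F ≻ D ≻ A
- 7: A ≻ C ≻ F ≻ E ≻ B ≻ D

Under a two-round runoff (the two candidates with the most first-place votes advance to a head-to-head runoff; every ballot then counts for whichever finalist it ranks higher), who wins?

Round 1 first-place votes: A 18, B 11, C 9, D 11, E 8, F 15. A and F advance.
Runoff: A is ranked above F on 18 ballots, F above A on 54.

F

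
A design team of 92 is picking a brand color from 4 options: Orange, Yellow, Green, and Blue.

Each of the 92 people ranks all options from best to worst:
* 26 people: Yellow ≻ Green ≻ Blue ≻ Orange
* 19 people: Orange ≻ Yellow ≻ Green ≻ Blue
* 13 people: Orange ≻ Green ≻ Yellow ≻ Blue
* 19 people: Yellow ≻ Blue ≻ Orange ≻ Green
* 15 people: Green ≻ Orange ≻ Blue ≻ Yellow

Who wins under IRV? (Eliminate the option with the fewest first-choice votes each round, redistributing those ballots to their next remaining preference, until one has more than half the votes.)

Orange

Round 1: Orange 32, Yellow 45, Green 15, Blue 0. Blue eliminated.
Round 2: Orange 32, Yellow 45, Green 15. Green eliminated.
Round 3: Orange 47, Yellow 45. Orange has a majority (≥47).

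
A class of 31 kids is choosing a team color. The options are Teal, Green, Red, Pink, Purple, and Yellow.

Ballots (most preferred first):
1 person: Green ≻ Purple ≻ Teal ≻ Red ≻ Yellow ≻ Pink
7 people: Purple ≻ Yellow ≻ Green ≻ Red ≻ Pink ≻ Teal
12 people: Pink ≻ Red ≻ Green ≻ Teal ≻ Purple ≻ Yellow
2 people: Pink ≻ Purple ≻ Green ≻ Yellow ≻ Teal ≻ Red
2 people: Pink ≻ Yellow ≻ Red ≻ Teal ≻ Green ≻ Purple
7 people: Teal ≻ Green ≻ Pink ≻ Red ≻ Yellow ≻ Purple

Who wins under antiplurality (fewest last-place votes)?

Green

Last-place votes: Teal 7, Green 0, Red 2, Pink 1, Purple 9, Yellow 12.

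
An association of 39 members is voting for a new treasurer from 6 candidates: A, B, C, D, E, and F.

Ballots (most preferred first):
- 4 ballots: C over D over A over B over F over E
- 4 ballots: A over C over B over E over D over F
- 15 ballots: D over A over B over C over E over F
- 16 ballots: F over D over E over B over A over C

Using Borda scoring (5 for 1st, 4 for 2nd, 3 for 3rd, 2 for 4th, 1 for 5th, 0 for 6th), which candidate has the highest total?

D

A: 4×3 + 4×5 + 15×4 + 16×1 = 108
B: 4×2 + 4×3 + 15×3 + 16×2 = 97
C: 4×5 + 4×4 + 15×2 + 16×0 = 66
D: 4×4 + 4×1 + 15×5 + 16×4 = 159
E: 4×0 + 4×2 + 15×1 + 16×3 = 71
F: 4×1 + 4×0 + 15×0 + 16×5 = 84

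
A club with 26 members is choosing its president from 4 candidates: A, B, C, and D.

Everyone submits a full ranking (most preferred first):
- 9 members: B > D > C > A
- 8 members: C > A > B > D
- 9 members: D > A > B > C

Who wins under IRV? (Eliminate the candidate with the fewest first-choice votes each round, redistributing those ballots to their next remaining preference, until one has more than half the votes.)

B

Round 1: A 0, B 9, C 8, D 9. A eliminated.
Round 2: B 9, C 8, D 9. C eliminated.
Round 3: B 17, D 9. B has a majority (≥14).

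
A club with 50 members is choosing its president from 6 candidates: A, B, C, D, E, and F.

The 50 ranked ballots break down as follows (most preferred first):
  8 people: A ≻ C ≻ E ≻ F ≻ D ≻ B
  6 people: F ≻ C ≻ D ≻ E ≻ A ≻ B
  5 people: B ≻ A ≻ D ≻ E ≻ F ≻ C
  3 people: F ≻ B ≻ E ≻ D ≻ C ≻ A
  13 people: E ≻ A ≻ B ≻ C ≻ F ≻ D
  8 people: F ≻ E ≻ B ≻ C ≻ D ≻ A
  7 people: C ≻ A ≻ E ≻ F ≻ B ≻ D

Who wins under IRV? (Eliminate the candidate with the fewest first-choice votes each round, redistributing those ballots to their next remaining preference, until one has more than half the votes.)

Round 1: A 8, B 5, C 7, D 0, E 13, F 17. D eliminated.
Round 2: A 8, B 5, C 7, E 13, F 17. B eliminated.
Round 3: A 13, C 7, E 13, F 17. C eliminated.
Round 4: A 20, E 13, F 17. E eliminated.
Round 5: A 33, F 17. A has a majority (≥26).

A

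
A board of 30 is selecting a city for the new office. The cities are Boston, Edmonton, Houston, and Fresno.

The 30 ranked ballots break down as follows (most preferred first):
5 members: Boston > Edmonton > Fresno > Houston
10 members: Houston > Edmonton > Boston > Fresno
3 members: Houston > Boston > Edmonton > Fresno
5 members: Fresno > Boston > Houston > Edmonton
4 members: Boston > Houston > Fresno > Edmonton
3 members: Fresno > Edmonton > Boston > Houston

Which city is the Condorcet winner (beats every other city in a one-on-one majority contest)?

Boston

Boston vs Edmonton: 17–13
Boston vs Houston: 17–13
Boston vs Fresno: 22–8
Boston beats every other city.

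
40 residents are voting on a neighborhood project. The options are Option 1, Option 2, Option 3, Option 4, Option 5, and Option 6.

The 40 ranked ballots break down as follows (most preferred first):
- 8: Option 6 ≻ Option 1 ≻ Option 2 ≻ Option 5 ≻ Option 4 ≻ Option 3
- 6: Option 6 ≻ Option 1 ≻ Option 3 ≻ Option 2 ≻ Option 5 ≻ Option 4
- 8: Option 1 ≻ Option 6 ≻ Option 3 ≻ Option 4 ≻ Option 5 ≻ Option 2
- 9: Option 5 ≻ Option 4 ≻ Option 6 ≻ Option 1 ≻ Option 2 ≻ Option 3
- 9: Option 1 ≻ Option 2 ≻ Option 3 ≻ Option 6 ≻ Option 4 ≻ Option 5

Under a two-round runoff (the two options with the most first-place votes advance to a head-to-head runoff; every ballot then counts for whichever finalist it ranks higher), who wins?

Round 1 first-place votes: Option 1 17, Option 2 0, Option 3 0, Option 4 0, Option 5 9, Option 6 14. Option 1 and Option 6 advance.
Runoff: Option 1 is ranked above Option 6 on 17 ballots, Option 6 above Option 1 on 23.

Option 6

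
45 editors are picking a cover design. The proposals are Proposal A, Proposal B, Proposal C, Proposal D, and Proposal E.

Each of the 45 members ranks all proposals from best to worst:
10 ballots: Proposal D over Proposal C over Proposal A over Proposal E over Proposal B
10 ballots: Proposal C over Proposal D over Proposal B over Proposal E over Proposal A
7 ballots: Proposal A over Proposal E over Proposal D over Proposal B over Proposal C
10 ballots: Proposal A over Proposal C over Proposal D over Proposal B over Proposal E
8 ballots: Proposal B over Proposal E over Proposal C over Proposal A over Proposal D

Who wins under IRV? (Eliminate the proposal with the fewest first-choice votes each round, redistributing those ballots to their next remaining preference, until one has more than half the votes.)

Proposal C

Round 1: Proposal A 17, Proposal B 8, Proposal C 10, Proposal D 10, Proposal E 0. Proposal E eliminated.
Round 2: Proposal A 17, Proposal B 8, Proposal C 10, Proposal D 10. Proposal B eliminated.
Round 3: Proposal A 17, Proposal C 18, Proposal D 10. Proposal D eliminated.
Round 4: Proposal A 17, Proposal C 28. Proposal C has a majority (≥23).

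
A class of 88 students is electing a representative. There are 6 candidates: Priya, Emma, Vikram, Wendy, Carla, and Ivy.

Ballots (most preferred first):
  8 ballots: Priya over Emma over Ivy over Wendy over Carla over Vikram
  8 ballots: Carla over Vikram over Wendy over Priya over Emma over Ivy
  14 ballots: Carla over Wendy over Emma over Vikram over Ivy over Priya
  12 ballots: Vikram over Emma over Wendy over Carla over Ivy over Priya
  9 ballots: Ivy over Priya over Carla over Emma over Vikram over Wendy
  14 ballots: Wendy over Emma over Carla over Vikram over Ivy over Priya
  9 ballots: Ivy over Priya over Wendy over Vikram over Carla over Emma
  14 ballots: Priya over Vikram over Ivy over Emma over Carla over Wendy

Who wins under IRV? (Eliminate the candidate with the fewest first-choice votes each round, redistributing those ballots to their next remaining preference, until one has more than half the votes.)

Wendy

Round 1: Priya 22, Emma 0, Vikram 12, Wendy 14, Carla 22, Ivy 18. Emma eliminated.
Round 2: Priya 22, Vikram 12, Wendy 14, Carla 22, Ivy 18. Vikram eliminated.
Round 3: Priya 22, Wendy 26, Carla 22, Ivy 18. Ivy eliminated.
Round 4: Priya 40, Wendy 26, Carla 22. Carla eliminated.
Round 5: Priya 40, Wendy 48. Wendy has a majority (≥45).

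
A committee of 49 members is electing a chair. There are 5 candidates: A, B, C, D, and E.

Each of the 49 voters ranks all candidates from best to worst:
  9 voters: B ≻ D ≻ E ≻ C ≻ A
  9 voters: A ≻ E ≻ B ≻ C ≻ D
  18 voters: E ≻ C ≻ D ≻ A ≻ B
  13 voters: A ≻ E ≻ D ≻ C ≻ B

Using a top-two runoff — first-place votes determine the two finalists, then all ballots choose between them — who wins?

Round 1 first-place votes: A 22, B 9, C 0, D 0, E 18. A and E advance.
Runoff: A is ranked above E on 22 ballots, E above A on 27.

E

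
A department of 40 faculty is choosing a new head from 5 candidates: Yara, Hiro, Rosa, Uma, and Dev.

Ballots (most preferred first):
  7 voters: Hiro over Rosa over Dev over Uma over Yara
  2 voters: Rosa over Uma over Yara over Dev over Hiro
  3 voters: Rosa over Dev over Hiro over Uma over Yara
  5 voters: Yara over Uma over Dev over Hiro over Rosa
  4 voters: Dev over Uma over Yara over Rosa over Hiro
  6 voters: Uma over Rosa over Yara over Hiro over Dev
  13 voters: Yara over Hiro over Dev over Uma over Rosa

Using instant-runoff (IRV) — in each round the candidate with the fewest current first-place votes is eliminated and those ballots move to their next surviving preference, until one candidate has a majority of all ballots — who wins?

Round 1: Yara 18, Hiro 7, Rosa 5, Uma 6, Dev 4. Dev eliminated.
Round 2: Yara 18, Hiro 7, Rosa 5, Uma 10. Rosa eliminated.
Round 3: Yara 18, Hiro 10, Uma 12. Hiro eliminated.
Round 4: Yara 18, Uma 22. Uma has a majority (≥21).

Uma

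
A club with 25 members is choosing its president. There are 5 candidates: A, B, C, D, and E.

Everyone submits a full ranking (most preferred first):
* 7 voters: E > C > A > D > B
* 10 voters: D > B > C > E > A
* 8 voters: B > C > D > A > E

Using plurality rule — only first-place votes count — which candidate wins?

First-place votes: A 0, B 8, C 0, D 10, E 7.

D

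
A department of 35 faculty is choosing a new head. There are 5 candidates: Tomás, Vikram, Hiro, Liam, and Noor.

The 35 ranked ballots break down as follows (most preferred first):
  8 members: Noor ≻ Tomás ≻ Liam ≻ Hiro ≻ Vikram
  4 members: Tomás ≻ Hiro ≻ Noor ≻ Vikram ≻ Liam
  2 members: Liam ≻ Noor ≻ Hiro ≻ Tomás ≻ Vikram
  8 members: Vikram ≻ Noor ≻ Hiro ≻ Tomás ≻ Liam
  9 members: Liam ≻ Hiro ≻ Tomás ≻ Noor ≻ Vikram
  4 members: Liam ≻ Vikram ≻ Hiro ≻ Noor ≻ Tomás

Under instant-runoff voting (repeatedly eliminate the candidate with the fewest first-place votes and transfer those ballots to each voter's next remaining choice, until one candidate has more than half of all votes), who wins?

Noor

Round 1: Tomás 4, Vikram 8, Hiro 0, Liam 15, Noor 8. Hiro eliminated.
Round 2: Tomás 4, Vikram 8, Liam 15, Noor 8. Tomás eliminated.
Round 3: Vikram 8, Liam 15, Noor 12. Vikram eliminated.
Round 4: Liam 15, Noor 20. Noor has a majority (≥18).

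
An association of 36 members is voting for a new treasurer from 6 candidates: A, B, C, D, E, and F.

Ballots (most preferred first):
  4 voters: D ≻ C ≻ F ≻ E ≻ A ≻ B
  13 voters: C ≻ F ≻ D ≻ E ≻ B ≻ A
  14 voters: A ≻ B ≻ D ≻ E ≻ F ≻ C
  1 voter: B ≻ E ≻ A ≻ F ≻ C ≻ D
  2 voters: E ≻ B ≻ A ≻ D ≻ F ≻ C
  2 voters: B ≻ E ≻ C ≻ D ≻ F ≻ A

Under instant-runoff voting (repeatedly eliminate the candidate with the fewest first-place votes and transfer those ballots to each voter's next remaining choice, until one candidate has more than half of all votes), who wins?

C

Round 1: A 14, B 3, C 13, D 4, E 2, F 0. F eliminated.
Round 2: A 14, B 3, C 13, D 4, E 2. E eliminated.
Round 3: A 14, B 5, C 13, D 4. D eliminated.
Round 4: A 14, B 5, C 17. B eliminated.
Round 5: A 17, C 19. C has a majority (≥19).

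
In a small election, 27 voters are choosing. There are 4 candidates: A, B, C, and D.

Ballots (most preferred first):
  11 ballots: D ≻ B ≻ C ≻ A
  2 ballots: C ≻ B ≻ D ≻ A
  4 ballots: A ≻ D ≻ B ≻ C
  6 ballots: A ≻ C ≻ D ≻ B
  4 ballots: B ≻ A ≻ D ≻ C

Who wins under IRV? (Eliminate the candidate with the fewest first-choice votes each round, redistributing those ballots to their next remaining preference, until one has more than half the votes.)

Round 1: A 10, B 4, C 2, D 11. C eliminated.
Round 2: A 10, B 6, D 11. B eliminated.
Round 3: A 14, D 13. A has a majority (≥14).

A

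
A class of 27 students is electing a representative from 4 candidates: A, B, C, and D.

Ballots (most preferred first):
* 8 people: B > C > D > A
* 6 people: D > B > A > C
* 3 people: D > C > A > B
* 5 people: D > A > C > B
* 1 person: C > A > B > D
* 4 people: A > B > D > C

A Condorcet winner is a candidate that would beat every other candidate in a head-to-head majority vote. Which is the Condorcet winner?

D

D vs A: 22–5
D vs B: 14–13
D vs C: 18–9
D beats every other candidate.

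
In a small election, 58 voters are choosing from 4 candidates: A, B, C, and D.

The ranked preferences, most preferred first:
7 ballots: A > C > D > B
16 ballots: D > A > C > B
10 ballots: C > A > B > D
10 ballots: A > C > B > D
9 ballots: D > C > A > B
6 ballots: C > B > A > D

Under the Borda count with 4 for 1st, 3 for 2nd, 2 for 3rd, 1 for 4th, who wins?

A: 7×4 + 16×3 + 10×3 + 10×4 + 9×2 + 6×2 = 176
B: 7×1 + 16×1 + 10×2 + 10×2 + 9×1 + 6×3 = 90
C: 7×3 + 16×2 + 10×4 + 10×3 + 9×3 + 6×4 = 174
D: 7×2 + 16×4 + 10×1 + 10×1 + 9×4 + 6×1 = 140

A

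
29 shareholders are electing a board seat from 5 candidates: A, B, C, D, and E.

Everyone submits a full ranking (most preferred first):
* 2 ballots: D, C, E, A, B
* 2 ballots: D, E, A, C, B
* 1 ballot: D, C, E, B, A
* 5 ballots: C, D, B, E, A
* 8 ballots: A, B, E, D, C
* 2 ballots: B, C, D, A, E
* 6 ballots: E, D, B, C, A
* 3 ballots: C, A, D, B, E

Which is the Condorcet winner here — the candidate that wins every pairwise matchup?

D

D vs A: 18–11
D vs B: 19–10
D vs C: 19–10
D vs E: 15–14
D beats every other candidate.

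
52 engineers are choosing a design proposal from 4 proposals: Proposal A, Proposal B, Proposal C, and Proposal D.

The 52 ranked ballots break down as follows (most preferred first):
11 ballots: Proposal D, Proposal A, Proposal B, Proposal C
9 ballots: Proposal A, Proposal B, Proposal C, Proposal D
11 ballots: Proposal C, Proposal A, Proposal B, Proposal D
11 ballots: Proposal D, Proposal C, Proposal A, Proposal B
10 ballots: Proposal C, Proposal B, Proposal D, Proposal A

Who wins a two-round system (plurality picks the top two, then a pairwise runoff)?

Proposal C

Round 1 first-place votes: Proposal A 9, Proposal B 0, Proposal C 21, Proposal D 22. Proposal D and Proposal C advance.
Runoff: Proposal D is ranked above Proposal C on 22 ballots, Proposal C above Proposal D on 30.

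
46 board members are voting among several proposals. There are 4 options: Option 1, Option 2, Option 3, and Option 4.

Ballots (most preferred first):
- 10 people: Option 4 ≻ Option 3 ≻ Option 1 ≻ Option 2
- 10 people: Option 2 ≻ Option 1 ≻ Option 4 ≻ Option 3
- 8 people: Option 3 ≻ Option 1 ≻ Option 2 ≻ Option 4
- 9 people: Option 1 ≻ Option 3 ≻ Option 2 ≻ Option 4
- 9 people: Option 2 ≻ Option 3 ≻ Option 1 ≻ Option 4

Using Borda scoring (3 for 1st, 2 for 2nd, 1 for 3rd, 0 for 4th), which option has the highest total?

Option 1

Option 1: 10×1 + 10×2 + 8×2 + 9×3 + 9×1 = 82
Option 2: 10×0 + 10×3 + 8×1 + 9×1 + 9×3 = 74
Option 3: 10×2 + 10×0 + 8×3 + 9×2 + 9×2 = 80
Option 4: 10×3 + 10×1 + 8×0 + 9×0 + 9×0 = 40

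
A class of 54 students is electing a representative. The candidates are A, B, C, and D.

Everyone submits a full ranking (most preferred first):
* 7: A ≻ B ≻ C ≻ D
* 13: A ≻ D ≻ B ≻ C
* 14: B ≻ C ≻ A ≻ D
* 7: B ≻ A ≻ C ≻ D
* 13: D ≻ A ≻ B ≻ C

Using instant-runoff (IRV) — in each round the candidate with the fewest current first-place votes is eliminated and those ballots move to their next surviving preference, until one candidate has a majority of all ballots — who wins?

A

Round 1: A 20, B 21, C 0, D 13. C eliminated.
Round 2: A 20, B 21, D 13. D eliminated.
Round 3: A 33, B 21. A has a majority (≥28).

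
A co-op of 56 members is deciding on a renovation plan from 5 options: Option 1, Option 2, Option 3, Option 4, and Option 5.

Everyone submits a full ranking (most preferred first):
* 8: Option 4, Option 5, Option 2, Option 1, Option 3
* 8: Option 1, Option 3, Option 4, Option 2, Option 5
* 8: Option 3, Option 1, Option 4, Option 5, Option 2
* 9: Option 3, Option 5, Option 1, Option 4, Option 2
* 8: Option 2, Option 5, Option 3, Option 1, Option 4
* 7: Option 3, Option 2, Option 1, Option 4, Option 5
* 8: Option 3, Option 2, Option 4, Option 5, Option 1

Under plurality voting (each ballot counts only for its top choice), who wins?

Option 3

First-place votes: Option 1 8, Option 2 8, Option 3 32, Option 4 8, Option 5 0.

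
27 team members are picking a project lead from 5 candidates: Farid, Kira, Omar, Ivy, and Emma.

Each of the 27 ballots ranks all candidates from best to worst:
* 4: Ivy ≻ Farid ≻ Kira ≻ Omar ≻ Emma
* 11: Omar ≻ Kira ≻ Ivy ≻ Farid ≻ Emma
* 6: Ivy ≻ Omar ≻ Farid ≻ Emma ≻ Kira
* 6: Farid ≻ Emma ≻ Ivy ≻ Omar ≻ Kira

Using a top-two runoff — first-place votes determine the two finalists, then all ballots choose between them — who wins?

Ivy

Round 1 first-place votes: Farid 6, Kira 0, Omar 11, Ivy 10, Emma 0. Omar and Ivy advance.
Runoff: Omar is ranked above Ivy on 11 ballots, Ivy above Omar on 16.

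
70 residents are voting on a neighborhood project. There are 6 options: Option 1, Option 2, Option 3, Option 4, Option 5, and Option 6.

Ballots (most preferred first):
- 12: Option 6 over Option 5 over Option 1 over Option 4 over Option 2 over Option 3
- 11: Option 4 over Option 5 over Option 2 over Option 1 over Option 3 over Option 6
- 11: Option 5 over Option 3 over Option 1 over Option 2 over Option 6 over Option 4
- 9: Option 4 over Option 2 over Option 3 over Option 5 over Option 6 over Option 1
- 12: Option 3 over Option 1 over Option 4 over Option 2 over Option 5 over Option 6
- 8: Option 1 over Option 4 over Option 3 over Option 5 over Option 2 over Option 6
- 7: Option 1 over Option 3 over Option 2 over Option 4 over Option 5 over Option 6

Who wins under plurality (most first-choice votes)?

Option 4

First-place votes: Option 1 15, Option 2 0, Option 3 12, Option 4 20, Option 5 11, Option 6 12.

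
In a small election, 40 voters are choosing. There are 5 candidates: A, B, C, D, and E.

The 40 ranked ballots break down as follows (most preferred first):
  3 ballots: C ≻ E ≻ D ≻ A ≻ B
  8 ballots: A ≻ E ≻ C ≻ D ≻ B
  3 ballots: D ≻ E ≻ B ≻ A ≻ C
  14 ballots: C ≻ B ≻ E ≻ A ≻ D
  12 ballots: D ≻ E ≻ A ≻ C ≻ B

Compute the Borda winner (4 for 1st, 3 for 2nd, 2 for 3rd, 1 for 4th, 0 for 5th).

A: 3×1 + 8×4 + 3×1 + 14×1 + 12×2 = 76
B: 3×0 + 8×0 + 3×2 + 14×3 + 12×0 = 48
C: 3×4 + 8×2 + 3×0 + 14×4 + 12×1 = 96
D: 3×2 + 8×1 + 3×4 + 14×0 + 12×4 = 74
E: 3×3 + 8×3 + 3×3 + 14×2 + 12×3 = 106

E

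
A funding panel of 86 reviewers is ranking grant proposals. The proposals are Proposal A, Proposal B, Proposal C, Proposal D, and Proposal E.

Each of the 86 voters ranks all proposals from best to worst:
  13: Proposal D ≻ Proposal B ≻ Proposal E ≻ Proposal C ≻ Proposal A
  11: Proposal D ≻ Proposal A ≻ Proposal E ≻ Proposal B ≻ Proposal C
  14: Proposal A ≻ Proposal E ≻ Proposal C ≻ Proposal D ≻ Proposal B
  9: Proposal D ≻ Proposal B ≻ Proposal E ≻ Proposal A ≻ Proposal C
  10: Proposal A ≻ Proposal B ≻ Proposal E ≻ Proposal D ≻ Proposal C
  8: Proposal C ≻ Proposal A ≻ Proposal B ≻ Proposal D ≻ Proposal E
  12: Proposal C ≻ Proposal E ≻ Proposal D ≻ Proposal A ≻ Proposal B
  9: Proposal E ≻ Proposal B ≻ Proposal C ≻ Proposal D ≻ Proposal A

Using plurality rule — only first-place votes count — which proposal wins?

First-place votes: Proposal A 24, Proposal B 0, Proposal C 20, Proposal D 33, Proposal E 9.

Proposal D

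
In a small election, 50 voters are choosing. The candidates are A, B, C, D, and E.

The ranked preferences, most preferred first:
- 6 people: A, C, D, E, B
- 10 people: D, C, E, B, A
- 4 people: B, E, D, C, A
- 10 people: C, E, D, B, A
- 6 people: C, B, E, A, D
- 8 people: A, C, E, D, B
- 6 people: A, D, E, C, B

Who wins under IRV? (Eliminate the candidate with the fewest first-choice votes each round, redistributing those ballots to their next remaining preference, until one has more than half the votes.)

Round 1: A 20, B 4, C 16, D 10, E 0. E eliminated.
Round 2: A 20, B 4, C 16, D 10. B eliminated.
Round 3: A 20, C 16, D 14. D eliminated.
Round 4: A 20, C 30. C has a majority (≥26).

C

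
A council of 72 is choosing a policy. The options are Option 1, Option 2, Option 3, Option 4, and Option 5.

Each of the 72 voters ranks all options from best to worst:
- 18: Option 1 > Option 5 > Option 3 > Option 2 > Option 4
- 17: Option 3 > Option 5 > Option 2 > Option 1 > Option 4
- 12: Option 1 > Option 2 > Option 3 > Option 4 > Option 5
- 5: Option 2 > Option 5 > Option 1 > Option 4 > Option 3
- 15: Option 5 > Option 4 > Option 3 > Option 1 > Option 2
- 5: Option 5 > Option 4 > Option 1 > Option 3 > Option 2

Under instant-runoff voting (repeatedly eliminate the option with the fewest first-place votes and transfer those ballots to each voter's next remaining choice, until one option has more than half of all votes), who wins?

Round 1: Option 1 30, Option 2 5, Option 3 17, Option 4 0, Option 5 20. Option 4 eliminated.
Round 2: Option 1 30, Option 2 5, Option 3 17, Option 5 20. Option 2 eliminated.
Round 3: Option 1 30, Option 3 17, Option 5 25. Option 3 eliminated.
Round 4: Option 1 30, Option 5 42. Option 5 has a majority (≥37).

Option 5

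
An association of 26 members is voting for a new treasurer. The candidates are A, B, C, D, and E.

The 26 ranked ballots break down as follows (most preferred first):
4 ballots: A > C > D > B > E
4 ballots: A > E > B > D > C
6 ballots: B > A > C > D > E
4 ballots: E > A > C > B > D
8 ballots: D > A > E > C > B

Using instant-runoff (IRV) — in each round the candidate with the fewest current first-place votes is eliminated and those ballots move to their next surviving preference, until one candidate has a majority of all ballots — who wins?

Round 1: A 8, B 6, C 0, D 8, E 4. C eliminated.
Round 2: A 8, B 6, D 8, E 4. E eliminated.
Round 3: A 12, B 6, D 8. B eliminated.
Round 4: A 18, D 8. A has a majority (≥14).

A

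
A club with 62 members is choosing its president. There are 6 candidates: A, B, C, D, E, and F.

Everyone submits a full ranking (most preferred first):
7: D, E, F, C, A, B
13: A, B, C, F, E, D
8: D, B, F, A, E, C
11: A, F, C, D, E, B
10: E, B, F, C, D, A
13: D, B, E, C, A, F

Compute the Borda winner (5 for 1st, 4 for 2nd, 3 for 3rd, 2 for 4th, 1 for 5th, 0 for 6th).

B

A: 7×1 + 13×5 + 8×2 + 11×5 + 10×0 + 13×1 = 156
B: 7×0 + 13×4 + 8×4 + 11×0 + 10×4 + 13×4 = 176
C: 7×2 + 13×3 + 8×0 + 11×3 + 10×2 + 13×2 = 132
D: 7×5 + 13×0 + 8×5 + 11×2 + 10×1 + 13×5 = 172
E: 7×4 + 13×1 + 8×1 + 11×1 + 10×5 + 13×3 = 149
F: 7×3 + 13×2 + 8×3 + 11×4 + 10×3 + 13×0 = 145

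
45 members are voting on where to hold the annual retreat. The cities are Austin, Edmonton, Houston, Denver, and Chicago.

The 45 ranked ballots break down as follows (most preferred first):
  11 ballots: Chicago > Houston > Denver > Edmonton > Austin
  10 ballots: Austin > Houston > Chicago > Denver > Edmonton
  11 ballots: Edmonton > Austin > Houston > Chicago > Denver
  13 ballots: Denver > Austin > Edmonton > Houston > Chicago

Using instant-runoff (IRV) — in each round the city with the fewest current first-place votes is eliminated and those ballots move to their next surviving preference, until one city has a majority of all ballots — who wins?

Chicago

Round 1: Austin 10, Edmonton 11, Houston 0, Denver 13, Chicago 11. Houston eliminated.
Round 2: Austin 10, Edmonton 11, Denver 13, Chicago 11. Austin eliminated.
Round 3: Edmonton 11, Denver 13, Chicago 21. Edmonton eliminated.
Round 4: Denver 13, Chicago 32. Chicago has a majority (≥23).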